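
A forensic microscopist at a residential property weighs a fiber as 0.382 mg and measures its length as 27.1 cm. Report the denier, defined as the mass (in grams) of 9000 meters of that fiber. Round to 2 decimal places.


Denier calculation:
Mass in grams = 0.382 mg / 1000 = 0.000382 g
Length in meters = 27.1 cm / 100 = 0.271 m
Linear density = mass / length = 0.000382 / 0.271 = 0.00140959 g/m
Denier = (g/m) * 9000 = 0.00140959 * 9000 = 12.69

12.69


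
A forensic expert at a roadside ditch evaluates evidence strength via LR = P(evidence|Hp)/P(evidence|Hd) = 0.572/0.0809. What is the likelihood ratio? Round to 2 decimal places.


Likelihood ratio calculation:
LR = P(E|Hp) / P(E|Hd)
LR = 0.572 / 0.0809
LR = 7.07

7.07


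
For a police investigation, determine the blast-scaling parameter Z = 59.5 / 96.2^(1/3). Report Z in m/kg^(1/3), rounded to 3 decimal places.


Scaled distance calculation:
W^(1/3) = 96.2^(1/3) = 4.582035
Z = R / W^(1/3) = 59.5 / 4.582035
Z = 12.985 m/kg^(1/3)

12.985


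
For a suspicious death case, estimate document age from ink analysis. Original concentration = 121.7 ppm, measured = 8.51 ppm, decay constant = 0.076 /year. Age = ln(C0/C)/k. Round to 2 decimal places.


Document age estimation:
C0/C = 121.7 / 8.51 = 14.300823
ln(C0/C) = 2.660317
t = 2.660317 / 0.076 = 35.00 years

35.00


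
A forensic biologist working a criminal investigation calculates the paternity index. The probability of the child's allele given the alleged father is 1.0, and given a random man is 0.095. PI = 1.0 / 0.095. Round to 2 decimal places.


Paternity Index calculation:
PI = P(allele|father) / P(allele|random)
PI = 1.0 / 0.095
PI = 10.53

10.53


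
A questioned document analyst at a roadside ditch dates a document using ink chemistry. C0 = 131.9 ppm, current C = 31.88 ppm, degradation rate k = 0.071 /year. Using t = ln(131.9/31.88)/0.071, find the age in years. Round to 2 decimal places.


Document age estimation:
C0/C = 131.9 / 31.88 = 4.13739
ln(C0/C) = 1.420065
t = 1.420065 / 0.071 = 20.00 years

20.00


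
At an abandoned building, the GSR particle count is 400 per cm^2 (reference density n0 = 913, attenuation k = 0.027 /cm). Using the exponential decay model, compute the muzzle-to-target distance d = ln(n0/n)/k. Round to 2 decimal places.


GSR distance calculation:
n0/n = 913 / 400 = 2.2825
ln(n0/n) = 0.825271
d = 0.825271 / 0.027 = 30.57 cm

30.57


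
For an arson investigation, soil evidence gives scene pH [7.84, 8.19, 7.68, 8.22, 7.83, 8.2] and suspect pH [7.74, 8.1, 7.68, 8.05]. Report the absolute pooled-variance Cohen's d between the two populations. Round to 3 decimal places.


Pooled-variance Cohen's d for soil pH comparison:
Scene mean = 47.96 / 6 = 7.993333
Suspect mean = 31.57 / 4 = 7.8925
Scene sample variance s_s^2 = 0.056227
Suspect sample variance s_c^2 = 0.045425
Pooled variance = ((n_s-1)*s_s^2 + (n_c-1)*s_c^2) / (n_s + n_c - 2) = 0.052176
Pooled SD = sqrt(0.052176) = 0.228421
Mean difference = 0.100833
|d| = |0.100833| / 0.228421 = 0.441

0.441


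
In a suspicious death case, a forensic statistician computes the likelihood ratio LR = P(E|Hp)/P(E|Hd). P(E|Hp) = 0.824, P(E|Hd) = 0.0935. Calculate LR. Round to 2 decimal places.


Likelihood ratio calculation:
LR = P(E|Hp) / P(E|Hd)
LR = 0.824 / 0.0935
LR = 8.81

8.81


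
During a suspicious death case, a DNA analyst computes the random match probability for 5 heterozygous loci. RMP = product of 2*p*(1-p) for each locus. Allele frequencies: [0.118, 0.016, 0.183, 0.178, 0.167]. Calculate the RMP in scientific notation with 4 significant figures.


Computing RMP for 5 loci:
Locus 1: 2 * 0.118 * 0.882 = 0.208152
Locus 2: 2 * 0.016 * 0.984 = 0.031488
Locus 3: 2 * 0.183 * 0.817 = 0.299022
Locus 4: 2 * 0.178 * 0.822 = 0.292632
Locus 5: 2 * 0.167 * 0.833 = 0.278222
RMP = 1.596e-04

1.596e-04


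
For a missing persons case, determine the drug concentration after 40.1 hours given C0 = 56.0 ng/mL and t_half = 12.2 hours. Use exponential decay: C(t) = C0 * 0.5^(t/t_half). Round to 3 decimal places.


Drug concentration decay:
Number of half-lives = t / t_half = 40.1 / 12.2 = 3.286885
Decay factor = 0.5^3.286885 = 0.10245874
C(t) = 56.0 * 0.10245874 = 5.738 ng/mL

5.738


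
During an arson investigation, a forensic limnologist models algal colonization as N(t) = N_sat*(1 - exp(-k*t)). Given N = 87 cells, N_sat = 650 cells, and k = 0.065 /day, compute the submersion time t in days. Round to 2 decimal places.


PMSI from diatom colonization curve:
N / N_sat = 87 / 650 = 0.133846
1 - N/N_sat = 0.866154
ln(1 - N/N_sat) = -0.143693
t = -ln(1 - N/N_sat) / k = -(-0.143693) / 0.065 = 2.21 days

2.21


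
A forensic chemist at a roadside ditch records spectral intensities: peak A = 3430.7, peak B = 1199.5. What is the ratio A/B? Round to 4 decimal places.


Spectral peak ratio:
Peak A = 3430.7 counts
Peak B = 1199.5 counts
Ratio = 3430.7 / 1199.5 = 2.8601

2.8601


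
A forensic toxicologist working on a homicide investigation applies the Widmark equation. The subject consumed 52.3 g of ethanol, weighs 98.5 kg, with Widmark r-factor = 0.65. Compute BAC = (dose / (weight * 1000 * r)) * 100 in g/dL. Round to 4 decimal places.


Applying the Widmark formula:
BAC = (dose_g / (body_wt * 1000 * r)) * 100
Denominator = 98.5 * 1000 * 0.65 = 64025
BAC = (52.3 / 64025) * 100
BAC = 0.0817 g/dL

0.0817


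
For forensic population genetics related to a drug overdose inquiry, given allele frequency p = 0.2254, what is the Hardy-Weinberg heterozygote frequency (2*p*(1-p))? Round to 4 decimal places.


Hardy-Weinberg heterozygote frequency:
q = 1 - p = 1 - 0.2254 = 0.7746
2pq = 2 * 0.2254 * 0.7746 = 0.3492

0.3492


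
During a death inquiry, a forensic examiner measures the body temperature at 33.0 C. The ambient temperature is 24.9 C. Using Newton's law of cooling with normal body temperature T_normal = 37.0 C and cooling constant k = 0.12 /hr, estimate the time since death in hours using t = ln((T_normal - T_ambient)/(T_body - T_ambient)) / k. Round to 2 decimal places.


Using Newton's law of cooling:
t = ln((T_normal - T_ambient) / (T_body - T_ambient)) / k
T_normal - T_ambient = 12.1
T_body - T_ambient = 8.1
Ratio = 1.493827
ln(ratio) = 0.401341
t = 0.401341 / 0.12 = 3.34 hours

3.34


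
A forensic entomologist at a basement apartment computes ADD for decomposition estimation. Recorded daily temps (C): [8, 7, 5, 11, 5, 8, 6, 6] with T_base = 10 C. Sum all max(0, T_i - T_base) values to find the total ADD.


Computing ADD day by day:
Day 1: max(0, 8 - 10) = 0
Day 2: max(0, 7 - 10) = 0
Day 3: max(0, 5 - 10) = 0
Day 4: max(0, 11 - 10) = 1
Day 5: max(0, 5 - 10) = 0
Day 6: max(0, 8 - 10) = 0
Day 7: max(0, 6 - 10) = 0
Day 8: max(0, 6 - 10) = 0
Total ADD = 1

1


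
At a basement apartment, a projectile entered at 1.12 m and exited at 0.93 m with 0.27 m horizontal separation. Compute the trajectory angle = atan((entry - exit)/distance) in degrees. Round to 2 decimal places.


Bullet trajectory angle:
Height difference = 1.12 - 0.93 = 0.19 m
angle = atan(0.19 / 0.27)
angle = atan(0.703704)
angle = 35.13 degrees

35.13


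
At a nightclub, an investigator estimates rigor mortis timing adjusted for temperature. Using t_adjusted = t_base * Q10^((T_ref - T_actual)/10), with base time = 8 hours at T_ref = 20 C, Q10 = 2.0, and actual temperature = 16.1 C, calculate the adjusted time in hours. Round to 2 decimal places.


Rigor mortis time adjustment:
Exponent = (T_ref - T_actual) / 10 = (20 - 16.1) / 10 = 0.39
Q10 factor = 2.0^0.39 = 1.31039
t_adjusted = 8 * 1.31039 = 10.48 hours

10.48


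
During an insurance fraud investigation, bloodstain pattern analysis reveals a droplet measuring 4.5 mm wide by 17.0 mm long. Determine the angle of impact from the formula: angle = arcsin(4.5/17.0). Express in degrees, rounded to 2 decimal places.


Blood spatter impact angle calculation:
width / length = 4.5 / 17.0 = 0.264706
angle = arcsin(0.264706)
angle = 15.35 degrees

15.35


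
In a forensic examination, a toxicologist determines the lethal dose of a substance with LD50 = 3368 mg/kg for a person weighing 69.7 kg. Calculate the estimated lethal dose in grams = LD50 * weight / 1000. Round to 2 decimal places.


Lethal dose calculation:
Lethal dose = LD50 * body_weight / 1000
= 3368 * 69.7 / 1000
= 234749.6 / 1000
= 234.75 g

234.75


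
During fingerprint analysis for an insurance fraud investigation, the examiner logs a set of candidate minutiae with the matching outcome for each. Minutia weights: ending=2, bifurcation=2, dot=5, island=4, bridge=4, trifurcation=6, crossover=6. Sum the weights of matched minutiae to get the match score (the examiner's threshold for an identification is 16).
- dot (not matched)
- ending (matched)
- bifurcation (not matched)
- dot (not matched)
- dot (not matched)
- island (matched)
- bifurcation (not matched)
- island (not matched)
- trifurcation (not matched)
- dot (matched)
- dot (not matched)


Weighted minutiae match score:
  dot: not matched, +0
  ending: matched, +2 (running total 2)
  bifurcation: not matched, +0
  dot: not matched, +0
  dot: not matched, +0
  island: matched, +4 (running total 6)
  bifurcation: not matched, +0
  island: not matched, +0
  trifurcation: not matched, +0
  dot: matched, +5 (running total 11)
  dot: not matched, +0
Total score = 11
Threshold = 16; verdict = inconclusive

11


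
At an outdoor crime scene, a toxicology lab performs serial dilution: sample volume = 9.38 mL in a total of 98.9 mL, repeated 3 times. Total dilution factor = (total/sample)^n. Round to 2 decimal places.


Dilution factor calculation:
Single dilution = V_total / V_sample = 98.9 / 9.38 ≈ 10.54371
Number of dilutions = 3
Total DF = (98.9 / 9.38)^3 (full precision, rounded at the end) = 1172.14

1172.14


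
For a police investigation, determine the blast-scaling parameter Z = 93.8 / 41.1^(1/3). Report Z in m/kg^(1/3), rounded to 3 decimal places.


Scaled distance calculation:
W^(1/3) = 41.1^(1/3) = 3.451018
Z = R / W^(1/3) = 93.8 / 3.451018
Z = 27.180 m/kg^(1/3)

27.180


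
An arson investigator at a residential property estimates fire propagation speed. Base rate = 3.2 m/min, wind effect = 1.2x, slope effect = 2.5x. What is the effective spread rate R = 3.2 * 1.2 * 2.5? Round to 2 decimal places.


Fire spread rate calculation:
R = R0 * wind_factor * slope_factor
= 3.2 * 1.2 * 2.5
= 3.84 * 2.5
= 9.60 m/min

9.60


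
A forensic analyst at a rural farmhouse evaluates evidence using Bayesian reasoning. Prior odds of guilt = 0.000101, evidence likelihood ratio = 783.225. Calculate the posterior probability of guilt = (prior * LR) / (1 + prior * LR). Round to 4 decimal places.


Bayesian evidence evaluation:
Posterior odds = prior_odds * LR = 0.000101 * 783.225 = 0.07910573
Posterior probability = posterior_odds / (1 + posterior_odds)
= 0.07910573 / (1 + 0.07910573)
= 0.07910573 / 1.07910573
= 0.0733

0.0733


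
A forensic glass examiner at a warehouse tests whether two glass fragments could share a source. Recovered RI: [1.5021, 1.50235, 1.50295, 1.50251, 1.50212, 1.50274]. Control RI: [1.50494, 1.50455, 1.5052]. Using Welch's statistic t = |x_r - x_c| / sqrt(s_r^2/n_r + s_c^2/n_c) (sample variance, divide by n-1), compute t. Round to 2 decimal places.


Welch's t-criterion for glass RI comparison:
Recovered mean = sum / n_r = 9.01477 / 6 = 1.5024617
Control mean = sum / n_c = 4.51469 / 3 = 1.5048967
Recovered sample variance s_r^2 = 1.15657e-07
Control sample variance s_c^2 = 1.07033e-07
Welch SE (unpooled) = sqrt(s_r^2/n_r + s_c^2/n_c) = sqrt(1.92761e-08 + 3.56778e-08) = sqrt(5.49539e-08) = 0.000234422
|mean_r - mean_c| = 0.002435
t = 0.002435 / 0.000234422 = 10.39

10.39


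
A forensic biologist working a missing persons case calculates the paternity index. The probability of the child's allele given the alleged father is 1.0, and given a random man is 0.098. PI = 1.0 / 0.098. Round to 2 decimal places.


Paternity Index calculation:
PI = P(allele|father) / P(allele|random)
PI = 1.0 / 0.098
PI = 10.20

10.20


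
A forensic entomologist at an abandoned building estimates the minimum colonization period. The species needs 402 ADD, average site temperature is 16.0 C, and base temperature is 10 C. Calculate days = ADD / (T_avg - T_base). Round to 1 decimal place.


Insect development time:
Effective temperature = avg_temp - T_base = 16.0 - 10 = 6.0 C
Days = ADD / effective_temp = 402 / 6.0 = 67.0 days

67.0


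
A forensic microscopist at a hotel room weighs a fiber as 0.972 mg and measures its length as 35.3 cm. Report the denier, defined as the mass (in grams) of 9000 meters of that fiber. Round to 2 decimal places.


Denier calculation:
Mass in grams = 0.972 mg / 1000 = 0.000972 g
Length in meters = 35.3 cm / 100 = 0.353 m
Linear density = mass / length = 0.000972 / 0.353 = 0.00275354 g/m
Denier = (g/m) * 9000 = 0.00275354 * 9000 = 24.78

24.78


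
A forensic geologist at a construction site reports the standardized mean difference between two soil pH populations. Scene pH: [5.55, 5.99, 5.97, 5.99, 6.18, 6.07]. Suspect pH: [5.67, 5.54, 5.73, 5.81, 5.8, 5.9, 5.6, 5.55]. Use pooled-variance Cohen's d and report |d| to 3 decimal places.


Pooled-variance Cohen's d for soil pH comparison:
Scene mean = 35.75 / 6 = 5.958333
Suspect mean = 45.6 / 8 = 5.7
Scene sample variance s_s^2 = 0.046097
Suspect sample variance s_c^2 = 0.017429
Pooled variance = ((n_s-1)*s_s^2 + (n_c-1)*s_c^2) / (n_s + n_c - 2) = 0.029374
Pooled SD = sqrt(0.029374) = 0.171388
Mean difference = 0.258333
|d| = |0.258333| / 0.171388 = 1.507

1.507


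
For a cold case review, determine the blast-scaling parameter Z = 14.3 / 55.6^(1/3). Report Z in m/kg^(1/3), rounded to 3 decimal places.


Scaled distance calculation:
W^(1/3) = 55.6^(1/3) = 3.816731
Z = R / W^(1/3) = 14.3 / 3.816731
Z = 3.747 m/kg^(1/3)

3.747


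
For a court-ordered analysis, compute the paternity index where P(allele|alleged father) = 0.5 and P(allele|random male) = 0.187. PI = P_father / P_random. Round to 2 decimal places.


Paternity Index calculation:
PI = P(allele|father) / P(allele|random)
PI = 0.5 / 0.187
PI = 2.67

2.67


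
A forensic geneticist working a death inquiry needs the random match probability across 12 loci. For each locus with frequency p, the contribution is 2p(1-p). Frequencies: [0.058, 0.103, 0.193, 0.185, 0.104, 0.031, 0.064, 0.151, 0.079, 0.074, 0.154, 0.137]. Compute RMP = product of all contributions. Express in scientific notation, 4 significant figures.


Computing RMP for 12 loci:
Locus 1: 2 * 0.058 * 0.942 = 0.109272
Locus 2: 2 * 0.103 * 0.897 = 0.184782
Locus 3: 2 * 0.193 * 0.807 = 0.311502
Locus 4: 2 * 0.185 * 0.815 = 0.30155
Locus 5: 2 * 0.104 * 0.896 = 0.186368
Locus 6: 2 * 0.031 * 0.969 = 0.060078
Locus 7: 2 * 0.064 * 0.936 = 0.119808
Locus 8: 2 * 0.151 * 0.849 = 0.256398
Locus 9: 2 * 0.079 * 0.921 = 0.145518
Locus 10: 2 * 0.074 * 0.926 = 0.137048
Locus 11: 2 * 0.154 * 0.846 = 0.260568
Locus 12: 2 * 0.137 * 0.863 = 0.236462
RMP = 8.016e-10

8.016e-10


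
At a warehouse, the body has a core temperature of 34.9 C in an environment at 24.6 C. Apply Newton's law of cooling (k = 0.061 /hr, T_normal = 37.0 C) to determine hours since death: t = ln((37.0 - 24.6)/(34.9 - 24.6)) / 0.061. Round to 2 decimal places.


Using Newton's law of cooling:
t = ln((T_normal - T_ambient) / (T_body - T_ambient)) / k
T_normal - T_ambient = 12.4
T_body - T_ambient = 10.3
Ratio = 1.203883
ln(ratio) = 0.185552
t = 0.185552 / 0.061 = 3.04 hours

3.04


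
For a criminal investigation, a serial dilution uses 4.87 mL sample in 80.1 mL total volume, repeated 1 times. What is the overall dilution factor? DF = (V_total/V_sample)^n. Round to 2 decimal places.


Dilution factor calculation:
Single dilution = V_total / V_sample = 80.1 / 4.87 ≈ 16.447639
Number of dilutions = 1
Total DF = (80.1 / 4.87)^1 (full precision, rounded at the end) = 16.45

16.45


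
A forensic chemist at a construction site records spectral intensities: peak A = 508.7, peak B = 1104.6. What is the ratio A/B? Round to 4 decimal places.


Spectral peak ratio:
Peak A = 508.7 counts
Peak B = 1104.6 counts
Ratio = 508.7 / 1104.6 = 0.4605

0.4605


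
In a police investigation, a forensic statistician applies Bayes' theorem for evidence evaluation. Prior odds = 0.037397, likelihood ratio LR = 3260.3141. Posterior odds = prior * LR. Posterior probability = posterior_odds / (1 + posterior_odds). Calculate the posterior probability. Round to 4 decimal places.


Bayesian evidence evaluation:
Posterior odds = prior_odds * LR = 0.037397 * 3260.3141 = 121.926
Posterior probability = posterior_odds / (1 + posterior_odds)
= 121.926 / (1 + 121.926)
= 121.926 / 122.926
= 0.9919

0.9919


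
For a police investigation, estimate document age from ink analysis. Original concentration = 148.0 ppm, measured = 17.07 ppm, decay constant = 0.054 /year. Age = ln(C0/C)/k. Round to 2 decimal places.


Document age estimation:
C0/C = 148.0 / 17.07 = 8.670182
ln(C0/C) = 2.15989
t = 2.15989 / 0.054 = 40.00 years

40.00


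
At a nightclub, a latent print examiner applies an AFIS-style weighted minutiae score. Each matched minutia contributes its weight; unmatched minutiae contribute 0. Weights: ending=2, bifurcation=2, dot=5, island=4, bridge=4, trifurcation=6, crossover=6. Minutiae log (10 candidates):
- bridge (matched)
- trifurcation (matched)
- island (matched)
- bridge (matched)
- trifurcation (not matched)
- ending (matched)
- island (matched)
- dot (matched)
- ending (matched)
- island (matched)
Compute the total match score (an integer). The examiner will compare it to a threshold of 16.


Weighted minutiae match score:
  bridge: matched, +4 (running total 4)
  trifurcation: matched, +6 (running total 10)
  island: matched, +4 (running total 14)
  bridge: matched, +4 (running total 18)
  trifurcation: not matched, +0
  ending: matched, +2 (running total 20)
  island: matched, +4 (running total 24)
  dot: matched, +5 (running total 29)
  ending: matched, +2 (running total 31)
  island: matched, +4 (running total 35)
Total score = 35
Threshold = 16; verdict = identification

35


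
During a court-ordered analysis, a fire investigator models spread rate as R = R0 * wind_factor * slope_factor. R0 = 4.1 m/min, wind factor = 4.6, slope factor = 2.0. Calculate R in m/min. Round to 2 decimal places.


Fire spread rate calculation:
R = R0 * wind_factor * slope_factor
= 4.1 * 4.6 * 2.0
= 18.86 * 2.0
= 37.72 m/min

37.72


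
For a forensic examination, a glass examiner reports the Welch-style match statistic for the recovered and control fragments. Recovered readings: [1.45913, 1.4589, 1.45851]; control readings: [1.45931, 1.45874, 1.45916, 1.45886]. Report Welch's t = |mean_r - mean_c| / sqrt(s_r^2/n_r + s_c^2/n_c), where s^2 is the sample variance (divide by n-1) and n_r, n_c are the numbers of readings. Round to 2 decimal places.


Welch's t-criterion for glass RI comparison:
Recovered mean = sum / n_r = 4.37654 / 3 = 1.4588467
Control mean = sum / n_c = 5.83607 / 4 = 1.4590175
Recovered sample variance s_r^2 = 9.82333e-08
Control sample variance s_c^2 = 6.9225e-08
Welch SE (unpooled) = sqrt(s_r^2/n_r + s_c^2/n_c) = sqrt(3.27444e-08 + 1.73063e-08) = sqrt(5.00507e-08) = 0.00022372
|mean_r - mean_c| = 0.000170833
t = 0.000170833 / 0.00022372 = 0.76

0.76


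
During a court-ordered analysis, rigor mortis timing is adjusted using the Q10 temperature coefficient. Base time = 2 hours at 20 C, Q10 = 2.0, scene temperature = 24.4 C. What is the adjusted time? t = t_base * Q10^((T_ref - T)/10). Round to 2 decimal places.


Rigor mortis time adjustment:
Exponent = (T_ref - T_actual) / 10 = (20 - 24.4) / 10 = -0.44
Q10 factor = 2.0^-0.44 = 0.73713
t_adjusted = 2 * 0.73713 = 1.47 hours

1.47


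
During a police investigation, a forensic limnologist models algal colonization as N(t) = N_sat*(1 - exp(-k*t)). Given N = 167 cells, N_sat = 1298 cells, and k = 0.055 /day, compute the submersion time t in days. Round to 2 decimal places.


PMSI from diatom colonization curve:
N / N_sat = 167 / 1298 = 0.128659
1 - N/N_sat = 0.871341
ln(1 - N/N_sat) = -0.137722
t = -ln(1 - N/N_sat) / k = -(-0.137722) / 0.055 = 2.50 days

2.50


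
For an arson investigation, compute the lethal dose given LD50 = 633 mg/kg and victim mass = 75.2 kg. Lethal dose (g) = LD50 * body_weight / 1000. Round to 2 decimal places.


Lethal dose calculation:
Lethal dose = LD50 * body_weight / 1000
= 633 * 75.2 / 1000
= 47601.6 / 1000
= 47.60 g

47.60


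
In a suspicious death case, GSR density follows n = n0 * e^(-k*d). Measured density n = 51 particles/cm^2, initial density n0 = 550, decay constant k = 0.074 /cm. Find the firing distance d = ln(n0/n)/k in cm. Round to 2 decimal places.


GSR distance calculation:
n0/n = 550 / 51 = 10.784314
ln(n0/n) = 2.378093
d = 2.378093 / 0.074 = 32.14 cm

32.14


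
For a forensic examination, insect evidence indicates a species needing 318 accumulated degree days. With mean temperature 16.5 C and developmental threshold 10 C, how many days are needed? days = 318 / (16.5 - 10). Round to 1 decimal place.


Insect development time:
Effective temperature = avg_temp - T_base = 16.5 - 10 = 6.5 C
Days = ADD / effective_temp = 318 / 6.5 = 48.9 days

48.9


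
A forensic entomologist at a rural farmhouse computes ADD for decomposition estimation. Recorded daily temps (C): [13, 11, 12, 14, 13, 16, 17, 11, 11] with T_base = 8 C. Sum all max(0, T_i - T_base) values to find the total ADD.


Computing ADD day by day:
Day 1: max(0, 13 - 8) = 5
Day 2: max(0, 11 - 8) = 3
Day 3: max(0, 12 - 8) = 4
Day 4: max(0, 14 - 8) = 6
Day 5: max(0, 13 - 8) = 5
Day 6: max(0, 16 - 8) = 8
Day 7: max(0, 17 - 8) = 9
Day 8: max(0, 11 - 8) = 3
Day 9: max(0, 11 - 8) = 3
Total ADD = 46

46


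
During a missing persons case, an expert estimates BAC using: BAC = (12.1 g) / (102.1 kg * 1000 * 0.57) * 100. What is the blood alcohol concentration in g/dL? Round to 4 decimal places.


Applying the Widmark formula:
BAC = (dose_g / (body_wt * 1000 * r)) * 100
Denominator = 102.1 * 1000 * 0.57 = 58197
BAC = (12.1 / 58197) * 100
BAC = 0.0208 g/dL

0.0208


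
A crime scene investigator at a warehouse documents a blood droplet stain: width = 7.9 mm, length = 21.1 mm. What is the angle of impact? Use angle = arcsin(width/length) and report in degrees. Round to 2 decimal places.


Blood spatter impact angle calculation:
width / length = 7.9 / 21.1 = 0.374408
angle = arcsin(0.374408)
angle = 21.99 degrees

21.99


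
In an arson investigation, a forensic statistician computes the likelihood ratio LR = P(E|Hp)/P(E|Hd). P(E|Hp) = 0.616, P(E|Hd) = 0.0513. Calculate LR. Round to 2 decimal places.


Likelihood ratio calculation:
LR = P(E|Hp) / P(E|Hd)
LR = 0.616 / 0.0513
LR = 12.01

12.01


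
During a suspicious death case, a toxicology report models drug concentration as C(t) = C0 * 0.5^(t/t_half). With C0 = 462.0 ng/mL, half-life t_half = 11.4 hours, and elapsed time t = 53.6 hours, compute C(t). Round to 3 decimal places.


Drug concentration decay:
Number of half-lives = t / t_half = 53.6 / 11.4 = 4.701754
Decay factor = 0.5^4.701754 = 0.03842652
C(t) = 462.0 * 0.03842652 = 17.753 ng/mL

17.753


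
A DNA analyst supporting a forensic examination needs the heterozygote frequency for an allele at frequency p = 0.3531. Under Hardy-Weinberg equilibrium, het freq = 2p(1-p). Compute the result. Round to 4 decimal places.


Hardy-Weinberg heterozygote frequency:
q = 1 - p = 1 - 0.3531 = 0.6469
2pq = 2 * 0.3531 * 0.6469 = 0.4568

0.4568


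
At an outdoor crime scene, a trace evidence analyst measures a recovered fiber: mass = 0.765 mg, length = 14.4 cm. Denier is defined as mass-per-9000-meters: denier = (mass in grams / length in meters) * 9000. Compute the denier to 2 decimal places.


Denier calculation:
Mass in grams = 0.765 mg / 1000 = 0.000765 g
Length in meters = 14.4 cm / 100 = 0.144 m
Linear density = mass / length = 0.000765 / 0.144 = 0.0053125 g/m
Denier = (g/m) * 9000 = 0.0053125 * 9000 = 47.81

47.81


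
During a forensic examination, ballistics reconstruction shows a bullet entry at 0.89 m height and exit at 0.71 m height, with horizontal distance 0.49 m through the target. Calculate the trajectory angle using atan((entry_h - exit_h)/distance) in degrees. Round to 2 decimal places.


Bullet trajectory angle:
Height difference = 0.89 - 0.71 = 0.18 m
angle = atan(0.18 / 0.49)
angle = atan(0.367347)
angle = 20.17 degrees

20.17


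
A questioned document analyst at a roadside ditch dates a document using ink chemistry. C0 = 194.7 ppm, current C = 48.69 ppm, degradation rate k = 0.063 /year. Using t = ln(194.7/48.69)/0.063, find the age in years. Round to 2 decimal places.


Document age estimation:
C0/C = 194.7 / 48.69 = 3.998768
ln(C0/C) = 1.385986
t = 1.385986 / 0.063 = 22.00 years

22.00


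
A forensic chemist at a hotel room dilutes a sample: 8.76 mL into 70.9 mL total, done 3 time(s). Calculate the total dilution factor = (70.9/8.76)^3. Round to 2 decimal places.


Dilution factor calculation:
Single dilution = V_total / V_sample = 70.9 / 8.76 ≈ 8.093607
Number of dilutions = 3
Total DF = (70.9 / 8.76)^3 (full precision, rounded at the end) = 530.18

530.18


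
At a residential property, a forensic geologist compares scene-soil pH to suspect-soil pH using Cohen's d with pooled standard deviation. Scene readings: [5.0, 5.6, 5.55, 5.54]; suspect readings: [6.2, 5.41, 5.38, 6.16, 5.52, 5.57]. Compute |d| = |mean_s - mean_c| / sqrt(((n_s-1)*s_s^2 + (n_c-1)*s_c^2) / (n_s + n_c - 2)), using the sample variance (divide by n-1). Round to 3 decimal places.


Pooled-variance Cohen's d for soil pH comparison:
Scene mean = 21.69 / 4 = 5.4225
Suspect mean = 34.24 / 6 = 5.706667
Scene sample variance s_s^2 = 0.080025
Suspect sample variance s_c^2 = 0.139427
Pooled variance = ((n_s-1)*s_s^2 + (n_c-1)*s_c^2) / (n_s + n_c - 2) = 0.117151
Pooled SD = sqrt(0.117151) = 0.342273
Mean difference = -0.284167
|d| = |-0.284167| / 0.342273 = 0.830

0.830


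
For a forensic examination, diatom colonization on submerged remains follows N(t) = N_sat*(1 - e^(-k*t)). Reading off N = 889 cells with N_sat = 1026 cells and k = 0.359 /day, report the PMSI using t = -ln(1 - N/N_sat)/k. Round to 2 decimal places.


PMSI from diatom colonization curve:
N / N_sat = 889 / 1026 = 0.866472
1 - N/N_sat = 0.133528
ln(1 - N/N_sat) = -2.013444
t = -ln(1 - N/N_sat) / k = -(-2.013444) / 0.359 = 5.61 days

5.61


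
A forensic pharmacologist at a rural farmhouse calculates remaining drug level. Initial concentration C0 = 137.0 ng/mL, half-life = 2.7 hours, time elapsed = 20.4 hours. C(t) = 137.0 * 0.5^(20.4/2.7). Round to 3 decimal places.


Drug concentration decay:
Number of half-lives = t / t_half = 20.4 / 2.7 = 7.555556
Decay factor = 0.5^7.555556 = 0.00531558
C(t) = 137.0 * 0.00531558 = 0.728 ng/mL

0.728


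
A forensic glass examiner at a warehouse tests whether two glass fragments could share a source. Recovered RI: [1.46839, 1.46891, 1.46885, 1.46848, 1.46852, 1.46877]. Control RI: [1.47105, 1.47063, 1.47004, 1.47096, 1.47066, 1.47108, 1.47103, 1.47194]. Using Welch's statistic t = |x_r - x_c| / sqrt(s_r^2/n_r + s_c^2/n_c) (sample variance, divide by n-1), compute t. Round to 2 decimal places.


Welch's t-criterion for glass RI comparison:
Recovered mean = sum / n_r = 8.81192 / 6 = 1.4686533
Control mean = sum / n_c = 11.76739 / 8 = 1.4709238
Recovered sample variance s_r^2 = 4.70667e-08
Control sample variance s_c^2 = 2.88941e-07
Welch SE (unpooled) = sqrt(s_r^2/n_r + s_c^2/n_c) = sqrt(7.84444e-09 + 3.61176e-08) = sqrt(4.3962e-08) = 0.000209671
|mean_r - mean_c| = 0.00227042
t = 0.00227042 / 0.000209671 = 10.83

10.83


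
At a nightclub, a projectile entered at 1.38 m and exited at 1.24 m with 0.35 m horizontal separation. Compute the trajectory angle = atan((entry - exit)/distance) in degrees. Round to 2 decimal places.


Bullet trajectory angle:
Height difference = 1.38 - 1.24 = 0.14 m
angle = atan(0.14 / 0.35)
angle = atan(0.4)
angle = 21.80 degrees

21.80


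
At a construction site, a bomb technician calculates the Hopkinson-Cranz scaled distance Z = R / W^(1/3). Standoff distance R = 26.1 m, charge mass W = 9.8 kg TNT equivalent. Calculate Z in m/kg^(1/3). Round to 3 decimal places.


Scaled distance calculation:
W^(1/3) = 9.8^(1/3) = 2.139975
Z = R / W^(1/3) = 26.1 / 2.139975
Z = 12.196 m/kg^(1/3)

12.196


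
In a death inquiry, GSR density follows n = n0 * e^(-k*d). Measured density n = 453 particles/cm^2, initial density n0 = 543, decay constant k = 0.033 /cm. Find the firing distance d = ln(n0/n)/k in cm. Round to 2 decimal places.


GSR distance calculation:
n0/n = 543 / 453 = 1.198675
ln(n0/n) = 0.181217
d = 0.181217 / 0.033 = 5.49 cm

5.49


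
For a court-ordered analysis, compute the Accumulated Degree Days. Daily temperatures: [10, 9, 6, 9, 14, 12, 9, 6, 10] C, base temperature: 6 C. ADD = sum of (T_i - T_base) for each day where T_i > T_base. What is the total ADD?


Computing ADD day by day:
Day 1: max(0, 10 - 6) = 4
Day 2: max(0, 9 - 6) = 3
Day 3: max(0, 6 - 6) = 0
Day 4: max(0, 9 - 6) = 3
Day 5: max(0, 14 - 6) = 8
Day 6: max(0, 12 - 6) = 6
Day 7: max(0, 9 - 6) = 3
Day 8: max(0, 6 - 6) = 0
Day 9: max(0, 10 - 6) = 4
Total ADD = 31

31


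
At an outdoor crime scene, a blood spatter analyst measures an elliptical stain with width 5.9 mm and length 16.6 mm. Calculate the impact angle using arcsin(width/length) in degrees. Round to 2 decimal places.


Blood spatter impact angle calculation:
width / length = 5.9 / 16.6 = 0.355422
angle = arcsin(0.355422)
angle = 20.82 degrees

20.82


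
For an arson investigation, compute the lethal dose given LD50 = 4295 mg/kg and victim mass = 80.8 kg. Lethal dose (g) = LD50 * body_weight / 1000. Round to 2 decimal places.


Lethal dose calculation:
Lethal dose = LD50 * body_weight / 1000
= 4295 * 80.8 / 1000
= 347036 / 1000
= 347.04 g

347.04


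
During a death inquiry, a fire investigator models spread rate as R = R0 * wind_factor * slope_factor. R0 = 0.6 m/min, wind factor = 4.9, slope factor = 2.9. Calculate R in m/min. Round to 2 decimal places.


Fire spread rate calculation:
R = R0 * wind_factor * slope_factor
= 0.6 * 4.9 * 2.9
= 2.94 * 2.9
= 8.53 m/min

8.53


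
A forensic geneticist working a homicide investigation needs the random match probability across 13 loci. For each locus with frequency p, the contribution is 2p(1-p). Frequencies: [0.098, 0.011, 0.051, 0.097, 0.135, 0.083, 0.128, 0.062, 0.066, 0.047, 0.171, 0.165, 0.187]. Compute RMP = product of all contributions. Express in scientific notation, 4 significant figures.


Computing RMP for 13 loci:
Locus 1: 2 * 0.098 * 0.902 = 0.176792
Locus 2: 2 * 0.011 * 0.989 = 0.021758
Locus 3: 2 * 0.051 * 0.949 = 0.096798
Locus 4: 2 * 0.097 * 0.903 = 0.175182
Locus 5: 2 * 0.135 * 0.865 = 0.23355
Locus 6: 2 * 0.083 * 0.917 = 0.152222
Locus 7: 2 * 0.128 * 0.872 = 0.223232
Locus 8: 2 * 0.062 * 0.938 = 0.116312
Locus 9: 2 * 0.066 * 0.934 = 0.123288
Locus 10: 2 * 0.047 * 0.953 = 0.089582
Locus 11: 2 * 0.171 * 0.829 = 0.283518
Locus 12: 2 * 0.165 * 0.835 = 0.27555
Locus 13: 2 * 0.187 * 0.813 = 0.304062
RMP = 1.580e-11

1.580e-11


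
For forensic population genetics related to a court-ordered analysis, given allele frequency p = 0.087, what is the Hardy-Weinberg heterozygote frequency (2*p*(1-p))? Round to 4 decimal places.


Hardy-Weinberg heterozygote frequency:
q = 1 - p = 1 - 0.087 = 0.913
2pq = 2 * 0.087 * 0.913 = 0.1589

0.1589


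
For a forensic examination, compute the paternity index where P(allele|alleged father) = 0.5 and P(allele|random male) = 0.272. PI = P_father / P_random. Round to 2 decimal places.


Paternity Index calculation:
PI = P(allele|father) / P(allele|random)
PI = 0.5 / 0.272
PI = 1.84

1.84


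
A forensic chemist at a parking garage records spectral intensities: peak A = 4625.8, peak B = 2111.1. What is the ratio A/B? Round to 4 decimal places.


Spectral peak ratio:
Peak A = 4625.8 counts
Peak B = 2111.1 counts
Ratio = 4625.8 / 2111.1 = 2.1912

2.1912


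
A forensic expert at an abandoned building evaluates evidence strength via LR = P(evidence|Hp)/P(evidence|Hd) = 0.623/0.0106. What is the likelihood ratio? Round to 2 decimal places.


Likelihood ratio calculation:
LR = P(E|Hp) / P(E|Hd)
LR = 0.623 / 0.0106
LR = 58.77

58.77


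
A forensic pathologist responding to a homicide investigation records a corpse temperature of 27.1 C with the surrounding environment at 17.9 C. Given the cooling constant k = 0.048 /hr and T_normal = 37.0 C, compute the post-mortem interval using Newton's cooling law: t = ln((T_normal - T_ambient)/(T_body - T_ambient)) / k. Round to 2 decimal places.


Using Newton's law of cooling:
t = ln((T_normal - T_ambient) / (T_body - T_ambient)) / k
T_normal - T_ambient = 19.1
T_body - T_ambient = 9.2
Ratio = 2.076087
ln(ratio) = 0.730485
t = 0.730485 / 0.048 = 15.22 hours

15.22


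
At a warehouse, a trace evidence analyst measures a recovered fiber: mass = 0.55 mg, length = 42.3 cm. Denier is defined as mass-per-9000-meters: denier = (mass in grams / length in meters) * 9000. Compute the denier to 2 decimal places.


Denier calculation:
Mass in grams = 0.55 mg / 1000 = 0.00055 g
Length in meters = 42.3 cm / 100 = 0.423 m
Linear density = mass / length = 0.00055 / 0.423 = 0.00130024 g/m
Denier = (g/m) * 9000 = 0.00130024 * 9000 = 11.70

11.70


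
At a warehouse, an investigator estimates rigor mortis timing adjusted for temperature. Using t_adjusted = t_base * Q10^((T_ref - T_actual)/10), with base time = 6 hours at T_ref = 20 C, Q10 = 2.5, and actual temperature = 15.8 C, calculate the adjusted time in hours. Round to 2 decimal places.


Rigor mortis time adjustment:
Exponent = (T_ref - T_actual) / 10 = (20 - 15.8) / 10 = 0.42
Q10 factor = 2.5^0.42 = 1.46938
t_adjusted = 6 * 1.46938 = 8.82 hours

8.82


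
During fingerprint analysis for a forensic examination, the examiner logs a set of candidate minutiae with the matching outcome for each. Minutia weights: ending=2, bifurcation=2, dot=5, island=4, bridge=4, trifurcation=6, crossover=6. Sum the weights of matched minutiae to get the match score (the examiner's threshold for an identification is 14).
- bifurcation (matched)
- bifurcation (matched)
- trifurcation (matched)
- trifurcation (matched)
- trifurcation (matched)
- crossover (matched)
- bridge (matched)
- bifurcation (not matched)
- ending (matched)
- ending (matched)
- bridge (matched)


Weighted minutiae match score:
  bifurcation: matched, +2 (running total 2)
  bifurcation: matched, +2 (running total 4)
  trifurcation: matched, +6 (running total 10)
  trifurcation: matched, +6 (running total 16)
  trifurcation: matched, +6 (running total 22)
  crossover: matched, +6 (running total 28)
  bridge: matched, +4 (running total 32)
  bifurcation: not matched, +0
  ending: matched, +2 (running total 34)
  ending: matched, +2 (running total 36)
  bridge: matched, +4 (running total 40)
Total score = 40
Threshold = 14; verdict = identification

40


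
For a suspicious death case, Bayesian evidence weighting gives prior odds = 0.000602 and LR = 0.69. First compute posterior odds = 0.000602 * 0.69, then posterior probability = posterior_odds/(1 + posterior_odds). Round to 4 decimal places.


Bayesian evidence evaluation:
Posterior odds = prior_odds * LR = 0.000602 * 0.69 = 0.00041538
Posterior probability = posterior_odds / (1 + posterior_odds)
= 0.00041538 / (1 + 0.00041538)
= 0.00041538 / 1.00041538
= 0.0004

0.0004


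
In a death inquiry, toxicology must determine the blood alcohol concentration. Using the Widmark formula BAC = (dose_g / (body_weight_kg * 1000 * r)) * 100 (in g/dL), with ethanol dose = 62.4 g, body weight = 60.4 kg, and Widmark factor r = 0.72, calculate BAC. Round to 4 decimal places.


Applying the Widmark formula:
BAC = (dose_g / (body_wt * 1000 * r)) * 100
Denominator = 60.4 * 1000 * 0.72 = 43488
BAC = (62.4 / 43488) * 100
BAC = 0.1435 g/dL

0.1435


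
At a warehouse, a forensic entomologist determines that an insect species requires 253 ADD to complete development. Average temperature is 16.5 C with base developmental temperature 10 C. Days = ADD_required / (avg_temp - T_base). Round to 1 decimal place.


Insect development time:
Effective temperature = avg_temp - T_base = 16.5 - 10 = 6.5 C
Days = ADD / effective_temp = 253 / 6.5 = 38.9 days

38.9


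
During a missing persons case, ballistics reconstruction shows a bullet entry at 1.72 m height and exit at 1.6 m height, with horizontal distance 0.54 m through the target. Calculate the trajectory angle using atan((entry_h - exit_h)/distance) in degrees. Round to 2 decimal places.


Bullet trajectory angle:
Height difference = 1.72 - 1.6 = 0.12 m
angle = atan(0.12 / 0.54)
angle = atan(0.222222)
angle = 12.53 degrees

12.53


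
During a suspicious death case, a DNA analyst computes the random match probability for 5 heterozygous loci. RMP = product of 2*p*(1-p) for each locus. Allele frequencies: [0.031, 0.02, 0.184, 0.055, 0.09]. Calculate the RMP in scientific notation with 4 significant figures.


Computing RMP for 5 loci:
Locus 1: 2 * 0.031 * 0.969 = 0.060078
Locus 2: 2 * 0.02 * 0.98 = 0.0392
Locus 3: 2 * 0.184 * 0.816 = 0.300288
Locus 4: 2 * 0.055 * 0.945 = 0.10395
Locus 5: 2 * 0.09 * 0.91 = 0.1638
RMP = 1.204e-05

1.204e-05


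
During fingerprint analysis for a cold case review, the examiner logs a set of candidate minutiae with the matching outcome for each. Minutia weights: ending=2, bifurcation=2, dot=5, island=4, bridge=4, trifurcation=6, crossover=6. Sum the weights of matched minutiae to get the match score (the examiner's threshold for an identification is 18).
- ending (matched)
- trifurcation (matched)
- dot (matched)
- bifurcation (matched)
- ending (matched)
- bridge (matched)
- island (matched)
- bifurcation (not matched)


Weighted minutiae match score:
  ending: matched, +2 (running total 2)
  trifurcation: matched, +6 (running total 8)
  dot: matched, +5 (running total 13)
  bifurcation: matched, +2 (running total 15)
  ending: matched, +2 (running total 17)
  bridge: matched, +4 (running total 21)
  island: matched, +4 (running total 25)
  bifurcation: not matched, +0
Total score = 25
Threshold = 18; verdict = identification

25


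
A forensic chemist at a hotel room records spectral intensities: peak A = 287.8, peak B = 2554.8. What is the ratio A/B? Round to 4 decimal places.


Spectral peak ratio:
Peak A = 287.8 counts
Peak B = 2554.8 counts
Ratio = 287.8 / 2554.8 = 0.1127

0.1127


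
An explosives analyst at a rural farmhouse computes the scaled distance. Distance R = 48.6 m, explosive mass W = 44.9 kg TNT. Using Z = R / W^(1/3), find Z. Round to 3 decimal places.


Scaled distance calculation:
W^(1/3) = 44.9^(1/3) = 3.554257
Z = R / W^(1/3) = 48.6 / 3.554257
Z = 13.674 m/kg^(1/3)

13.674


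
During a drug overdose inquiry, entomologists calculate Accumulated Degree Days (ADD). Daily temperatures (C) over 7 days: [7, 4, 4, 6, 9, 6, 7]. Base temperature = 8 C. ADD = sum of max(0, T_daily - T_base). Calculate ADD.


Computing ADD day by day:
Day 1: max(0, 7 - 8) = 0
Day 2: max(0, 4 - 8) = 0
Day 3: max(0, 4 - 8) = 0
Day 4: max(0, 6 - 8) = 0
Day 5: max(0, 9 - 8) = 1
Day 6: max(0, 6 - 8) = 0
Day 7: max(0, 7 - 8) = 0
Total ADD = 1

1


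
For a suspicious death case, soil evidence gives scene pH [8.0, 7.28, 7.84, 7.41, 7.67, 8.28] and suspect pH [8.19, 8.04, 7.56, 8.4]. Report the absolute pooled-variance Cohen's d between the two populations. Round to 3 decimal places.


Pooled-variance Cohen's d for soil pH comparison:
Scene mean = 46.48 / 6 = 7.746667
Suspect mean = 32.19 / 4 = 8.0475
Scene sample variance s_s^2 = 0.138867
Suspect sample variance s_c^2 = 0.127425
Pooled variance = ((n_s-1)*s_s^2 + (n_c-1)*s_c^2) / (n_s + n_c - 2) = 0.134576
Pooled SD = sqrt(0.134576) = 0.366846
Mean difference = -0.300833
|d| = |-0.300833| / 0.366846 = 0.820

0.820
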